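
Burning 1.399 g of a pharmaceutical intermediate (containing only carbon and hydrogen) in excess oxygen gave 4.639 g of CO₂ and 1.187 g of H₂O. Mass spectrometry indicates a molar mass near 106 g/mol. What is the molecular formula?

C8H10

mol C = 4.639 g CO₂ ÷ 44.009 g/mol = 0.10541 mol
mol H = 2 × 1.187 g H₂O ÷ 18.015 g/mol = 0.13178 mol
Divide by the smallest (0.10541 mol): C 1.000, H 1.250
Multiplying each by 4 gives whole numbers: C 4.00, H 5.00
Empirical formula: C4H5
Empirical-formula mass = 53.08 g/mol; 106 ÷ 53.08 ≈ 2, so the molecular formula is C8H10.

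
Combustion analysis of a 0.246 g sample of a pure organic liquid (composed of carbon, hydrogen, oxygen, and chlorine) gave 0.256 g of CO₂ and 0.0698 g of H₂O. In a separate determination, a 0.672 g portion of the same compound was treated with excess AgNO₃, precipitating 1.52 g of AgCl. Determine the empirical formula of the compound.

C3H4Cl2O

mol C = 0.256 g CO₂ ÷ 44.009 g/mol = 0.005817 mol
mol H = 2 × 0.0698 g H₂O ÷ 18.015 g/mol = 0.007749 mol
From the AgCl data: mol Cl per gram of compound = (1.52 ÷ 143.318) ÷ 0.672 = 0.01578 mol/g, so in the 0.246 g combustion sample mol Cl = 0.003882 mol
mass O = 0.246 − (0.06987 + 0.007811 + 0.1376) = 0.03069 g → mol O = 0.03069 ÷ 15.999 = 0.001918 mol
Divide by the smallest (0.001918 mol): C 3.033, H 4.040, Cl 2.024, O 1.000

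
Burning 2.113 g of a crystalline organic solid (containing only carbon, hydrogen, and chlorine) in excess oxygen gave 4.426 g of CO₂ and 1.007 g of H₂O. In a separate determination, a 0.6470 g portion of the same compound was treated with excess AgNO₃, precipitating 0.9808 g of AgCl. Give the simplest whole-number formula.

C9H10Cl2

mol C = 4.426 g CO₂ ÷ 44.009 g/mol = 0.10057 mol
mol H = 2 × 1.007 g H₂O ÷ 18.015 g/mol = 0.11180 mol
From the AgCl data: mol Cl per gram of compound = (0.9808 ÷ 143.318) ÷ 0.6470 = 0.010577 mol/g, so in the 2.113 g combustion sample mol Cl = 0.022350 mol
Divide by the smallest (0.022350 mol): C 4.500, H 5.002, Cl 1.000
Multiplying each by 2 gives whole numbers: C 9.00, H 10.00, Cl 2.00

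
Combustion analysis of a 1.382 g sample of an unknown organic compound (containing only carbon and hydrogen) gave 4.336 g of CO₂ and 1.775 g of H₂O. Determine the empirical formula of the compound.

mol C = 4.336 g CO₂ ÷ 44.009 g/mol = 0.098525 mol
mol H = 2 × 1.775 g H₂O ÷ 18.015 g/mol = 0.19706 mol
Divide by the smallest (0.098525 mol): C 1.000, H 2.000

CH2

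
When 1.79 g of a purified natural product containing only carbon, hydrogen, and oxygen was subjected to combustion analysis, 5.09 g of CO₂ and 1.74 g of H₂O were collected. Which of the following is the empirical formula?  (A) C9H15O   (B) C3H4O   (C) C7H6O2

mol C = 5.09 g CO₂ ÷ 44.009 g/mol = 0.1157 mol
mol H = 2 × 1.74 g H₂O ÷ 18.015 g/mol = 0.1932 mol
mass O = 1.79 − (1.389 + 0.1947) = 0.2061 g → mol O = 0.2061 ÷ 15.999 = 0.01288 mol
Divide by the smallest (0.01288 mol): C 8.978, H 14.995, O 1.000

(A) C9H15O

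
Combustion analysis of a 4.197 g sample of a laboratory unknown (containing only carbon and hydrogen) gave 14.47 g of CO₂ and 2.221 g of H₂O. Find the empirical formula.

C4H3

mol C = 14.47 g CO₂ ÷ 44.009 g/mol = 0.32880 mol
mol H = 2 × 2.221 g H₂O ÷ 18.015 g/mol = 0.24657 mol
Divide by the smallest (0.24657 mol): C 1.333, H 1.000
Multiplying each by 3 gives whole numbers: C 4.00, H 3.00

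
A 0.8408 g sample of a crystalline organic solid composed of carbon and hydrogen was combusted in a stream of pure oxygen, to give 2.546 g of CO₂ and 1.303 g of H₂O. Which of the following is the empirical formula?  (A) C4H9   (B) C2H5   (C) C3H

mol C = 2.546 g CO₂ ÷ 44.009 g/mol = 0.057852 mol
mol H = 2 × 1.303 g H₂O ÷ 18.015 g/mol = 0.14466 mol
Divide by the smallest (0.057852 mol): C 1.000, H 2.500
Multiplying each by 2 gives whole numbers: C 2.00, H 5.00

(B) C2H5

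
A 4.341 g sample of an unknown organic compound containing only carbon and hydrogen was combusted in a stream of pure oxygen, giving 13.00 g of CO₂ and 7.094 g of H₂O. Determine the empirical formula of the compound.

C3H8

mol C = 13.00 g CO₂ ÷ 44.009 g/mol = 0.29539 mol
mol H = 2 × 7.094 g H₂O ÷ 18.015 g/mol = 0.78757 mol
Divide by the smallest (0.29539 mol): C 1.000, H 2.666
Multiplying each by 3 gives whole numbers: C 3.00, H 8.00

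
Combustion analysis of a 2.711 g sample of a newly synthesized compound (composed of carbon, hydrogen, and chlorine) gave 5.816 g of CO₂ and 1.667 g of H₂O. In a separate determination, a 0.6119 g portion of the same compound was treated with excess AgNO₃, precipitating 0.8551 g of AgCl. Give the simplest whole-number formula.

mol C = 5.816 g CO₂ ÷ 44.009 g/mol = 0.13215 mol
mol H = 2 × 1.667 g H₂O ÷ 18.015 g/mol = 0.18507 mol
From the AgCl data: mol Cl per gram of compound = (0.8551 ÷ 143.318) ÷ 0.6119 = 0.0097507 mol/g, so in the 2.711 g combustion sample mol Cl = 0.026434 mol
Divide by the smallest (0.026434 mol): C 4.999, H 7.001, Cl 1.000

C5H7Cl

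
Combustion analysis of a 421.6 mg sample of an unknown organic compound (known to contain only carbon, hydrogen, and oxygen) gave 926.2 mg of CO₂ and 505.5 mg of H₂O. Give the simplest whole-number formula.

mol C = 0.9262 g CO₂ ÷ 44.009 g/mol = 0.021046 mol
mol H = 2 × 0.5055 g H₂O ÷ 18.015 g/mol = 0.056120 mol
mass O = 0.4216 − (0.25278 + 0.056569) = 0.11225 g → mol O = 0.11225 ÷ 15.999 = 0.0070161 mol
Divide by the smallest (0.0070161 mol): C 3.000, H 7.999, O 1.000

C3H8O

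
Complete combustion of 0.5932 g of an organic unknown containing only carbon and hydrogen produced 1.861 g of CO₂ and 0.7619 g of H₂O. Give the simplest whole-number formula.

CH2

mol C = 1.861 g CO₂ ÷ 44.009 g/mol = 0.042287 mol
mol H = 2 × 0.7619 g H₂O ÷ 18.015 g/mol = 0.084585 mol
Divide by the smallest (0.042287 mol): C 1.000, H 2.000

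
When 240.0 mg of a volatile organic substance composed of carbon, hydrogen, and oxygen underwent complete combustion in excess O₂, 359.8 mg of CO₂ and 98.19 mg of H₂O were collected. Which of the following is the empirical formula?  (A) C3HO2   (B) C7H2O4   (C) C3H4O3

mol C = 0.3598 g CO₂ ÷ 44.009 g/mol = 0.0081756 mol
mol H = 2 × 0.09819 g H₂O ÷ 18.015 g/mol = 0.010901 mol
mass O = 0.2400 − (0.098197 + 0.010988) = 0.13081 g → mol O = 0.13081 ÷ 15.999 = 0.0081764 mol
Divide by the smallest (0.0081756 mol): C 1.000, H 1.333, O 1.000
Multiplying each by 3 gives whole numbers: C 3.00, H 4.00, O 3.00

(C) C3H4O3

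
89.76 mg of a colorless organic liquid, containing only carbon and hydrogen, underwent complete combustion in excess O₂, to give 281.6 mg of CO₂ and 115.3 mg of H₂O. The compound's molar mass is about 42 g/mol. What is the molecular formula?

mol C = 0.2816 g CO₂ ÷ 44.009 g/mol = 0.0063987 mol
mol H = 2 × 0.1153 g H₂O ÷ 18.015 g/mol = 0.012800 mol
Divide by the smallest (0.0063987 mol): C 1.000, H 2.000
Empirical formula: CH2
Empirical-formula mass = 14.03 g/mol; 42 ÷ 14.03 ≈ 3, so the molecular formula is C3H6.

C3H6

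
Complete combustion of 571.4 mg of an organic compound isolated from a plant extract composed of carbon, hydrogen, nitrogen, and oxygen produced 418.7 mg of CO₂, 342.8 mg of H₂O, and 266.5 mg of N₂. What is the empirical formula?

mol C = 0.4187 g CO₂ ÷ 44.009 g/mol = 0.0095140 mol
mol H = 2 × 0.3428 g H₂O ÷ 18.015 g/mol = 0.038057 mol
mol N = 2 × 0.2665 g N₂ ÷ 28.014 g/mol = 0.019026 mol
mass O = 0.5714 − (0.11427 + 0.038362 + 0.26650) = 0.15227 g → mol O = 0.15227 ÷ 15.999 = 0.0095172 mol
Divide by the smallest (0.0095140 mol): C 1.000, H 4.000, N 2.000, O 1.000

CH4N2O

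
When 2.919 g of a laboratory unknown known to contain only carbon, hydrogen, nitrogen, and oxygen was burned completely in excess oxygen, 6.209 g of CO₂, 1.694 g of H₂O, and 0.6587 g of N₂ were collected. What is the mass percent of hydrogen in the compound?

mol C = 6.209 g CO₂ ÷ 44.009 g/mol = 0.14108 mol
mol H = 2 × 1.694 g H₂O ÷ 18.015 g/mol = 0.18807 mol
mol N = 2 × 0.6587 g N₂ ÷ 28.014 g/mol = 0.047026 mol
mass O = 2.919 − (1.6946 + 0.18957 + 0.65870) = 0.37616 g → mol O = 0.37616 ÷ 15.999 = 0.023512 mol
mass % H = 0.18957 g ÷ 2.919 g × 100%

6.49%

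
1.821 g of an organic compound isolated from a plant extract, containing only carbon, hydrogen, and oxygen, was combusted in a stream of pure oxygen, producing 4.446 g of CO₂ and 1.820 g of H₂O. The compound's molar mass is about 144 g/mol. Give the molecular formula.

mol C = 4.446 g CO₂ ÷ 44.009 g/mol = 0.10102 mol
mol H = 2 × 1.820 g H₂O ÷ 18.015 g/mol = 0.20205 mol
mass O = 1.821 − (1.2134 + 0.20367) = 0.40392 g → mol O = 0.40392 ÷ 15.999 = 0.025247 mol
Divide by the smallest (0.025247 mol): C 4.002, H 8.003, O 1.000
Empirical formula: C4H8O
Empirical-formula mass = 72.11 g/mol; 144 ÷ 72.11 ≈ 2, so the molecular formula is C8H16O2.

C8H16O2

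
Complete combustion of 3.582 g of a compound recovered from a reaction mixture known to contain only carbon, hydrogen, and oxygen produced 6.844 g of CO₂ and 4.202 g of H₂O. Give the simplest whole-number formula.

mol C = 6.844 g CO₂ ÷ 44.009 g/mol = 0.15551 mol
mol H = 2 × 4.202 g H₂O ÷ 18.015 g/mol = 0.46650 mol
mass O = 3.582 − (1.8679 + 0.47023) = 1.2439 g → mol O = 1.2439 ÷ 15.999 = 0.077748 mol
Divide by the smallest (0.077748 mol): C 2.000, H 6.000, O 1.000

C2H6O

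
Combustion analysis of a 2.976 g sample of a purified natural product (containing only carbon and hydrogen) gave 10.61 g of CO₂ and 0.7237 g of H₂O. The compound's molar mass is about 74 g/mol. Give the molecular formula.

C6H2

mol C = 10.61 g CO₂ ÷ 44.009 g/mol = 0.24109 mol
mol H = 2 × 0.7237 g H₂O ÷ 18.015 g/mol = 0.080344 mol
Divide by the smallest (0.080344 mol): C 3.001, H 1.000
Empirical formula: C3H
Empirical-formula mass = 37.04 g/mol; 74 ÷ 37.04 ≈ 2, so the molecular formula is C6H2.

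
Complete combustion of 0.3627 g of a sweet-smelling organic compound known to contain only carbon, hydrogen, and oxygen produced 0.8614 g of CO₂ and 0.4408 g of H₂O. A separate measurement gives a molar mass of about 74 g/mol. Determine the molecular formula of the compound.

C4H10O

mol C = 0.8614 g CO₂ ÷ 44.009 g/mol = 0.019573 mol
mol H = 2 × 0.4408 g H₂O ÷ 18.015 g/mol = 0.048937 mol
mass O = 0.3627 − (0.23509 + 0.049328) = 0.078277 g → mol O = 0.078277 ÷ 15.999 = 0.0048926 mol
Divide by the smallest (0.0048926 mol): C 4.001, H 10.002, O 1.000
Empirical formula: C4H10O
Empirical-formula mass = 74.12 g/mol; 74 ÷ 74.12 ≈ 1, so the molecular formula is C4H10O.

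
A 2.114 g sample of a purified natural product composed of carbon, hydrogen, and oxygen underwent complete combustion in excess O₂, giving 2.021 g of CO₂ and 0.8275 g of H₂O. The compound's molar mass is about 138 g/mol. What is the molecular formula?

mol C = 2.021 g CO₂ ÷ 44.009 g/mol = 0.045922 mol
mol H = 2 × 0.8275 g H₂O ÷ 18.015 g/mol = 0.091868 mol
mass O = 2.114 − (0.55157 + 0.092603) = 1.4698 g → mol O = 1.4698 ÷ 15.999 = 0.091870 mol
Divide by the smallest (0.045922 mol): C 1.000, H 2.001, O 2.001
Empirical formula: CH2O2
Empirical-formula mass = 46.02 g/mol; 138 ÷ 46.02 ≈ 3, so the molecular formula is C3H6O6.

C3H6O6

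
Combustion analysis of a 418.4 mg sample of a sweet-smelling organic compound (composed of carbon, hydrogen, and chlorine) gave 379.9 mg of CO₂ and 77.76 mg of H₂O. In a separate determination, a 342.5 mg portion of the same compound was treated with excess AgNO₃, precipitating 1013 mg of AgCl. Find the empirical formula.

CHCl

mol C = 0.3799 g CO₂ ÷ 44.009 g/mol = 0.0086323 mol
mol H = 2 × 0.07776 g H₂O ÷ 18.015 g/mol = 0.0086328 mol
From the AgCl data: mol Cl per gram of compound = (1.013 ÷ 143.318) ÷ 0.3425 = 0.020637 mol/g, so in the 0.4184 g combustion sample mol Cl = 0.0086346 mol
Divide by the smallest (0.0086323 mol): C 1.000, H 1.000, Cl 1.000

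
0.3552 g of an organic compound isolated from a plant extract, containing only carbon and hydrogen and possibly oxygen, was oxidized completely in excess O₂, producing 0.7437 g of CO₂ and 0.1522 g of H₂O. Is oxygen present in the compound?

yes

mol C = 0.7437 g CO₂ ÷ 44.009 g/mol = 0.016899 mol
mol H = 2 × 0.1522 g H₂O ÷ 18.015 g/mol = 0.016897 mol
C and H account for only 0.22000 g of the 0.3552 g sample; the remaining 0.13520 g must be oxygen.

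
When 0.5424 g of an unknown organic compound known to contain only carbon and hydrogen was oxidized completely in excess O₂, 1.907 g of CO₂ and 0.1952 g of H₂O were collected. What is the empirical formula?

mol C = 1.907 g CO₂ ÷ 44.009 g/mol = 0.043332 mol
mol H = 2 × 0.1952 g H₂O ÷ 18.015 g/mol = 0.021671 mol
Divide by the smallest (0.021671 mol): C 2.000, H 1.000

C2H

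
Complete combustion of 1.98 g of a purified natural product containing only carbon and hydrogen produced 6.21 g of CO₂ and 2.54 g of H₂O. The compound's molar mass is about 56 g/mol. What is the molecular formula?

mol C = 6.21 g CO₂ ÷ 44.009 g/mol = 0.1411 mol
mol H = 2 × 2.54 g H₂O ÷ 18.015 g/mol = 0.2820 mol
Divide by the smallest (0.1411 mol): C 1.000, H 1.998
Empirical formula: CH2
Empirical-formula mass = 14.03 g/mol; 56 ÷ 14.03 ≈ 4, so the molecular formula is C4H8.

C4H8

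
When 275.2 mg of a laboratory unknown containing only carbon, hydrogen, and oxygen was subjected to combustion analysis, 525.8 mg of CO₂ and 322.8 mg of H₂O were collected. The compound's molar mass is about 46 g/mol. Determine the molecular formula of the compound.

C2H6O

mol C = 0.5258 g CO₂ ÷ 44.009 g/mol = 0.011948 mol
mol H = 2 × 0.3228 g H₂O ÷ 18.015 g/mol = 0.035837 mol
mass O = 0.2752 − (0.14350 + 0.036123) = 0.095574 g → mol O = 0.095574 ÷ 15.999 = 0.0059738 mol
Divide by the smallest (0.0059738 mol): C 2.000, H 5.999, O 1.000
Empirical formula: C2H6O
Empirical-formula mass = 46.07 g/mol; 46 ÷ 46.07 ≈ 1, so the molecular formula is C2H6O.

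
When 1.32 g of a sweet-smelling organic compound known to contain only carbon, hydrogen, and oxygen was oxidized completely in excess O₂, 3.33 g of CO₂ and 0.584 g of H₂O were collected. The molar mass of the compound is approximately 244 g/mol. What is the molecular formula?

C14H12O4

mol C = 3.33 g CO₂ ÷ 44.009 g/mol = 0.07567 mol
mol H = 2 × 0.584 g H₂O ÷ 18.015 g/mol = 0.06483 mol
mass O = 1.32 − (0.9088 + 0.06535) = 0.3458 g → mol O = 0.3458 ÷ 15.999 = 0.02161 mol
Divide by the smallest (0.02161 mol): C 3.501, H 3.000, O 1.000
Multiplying each by 2 gives whole numbers: C 7.00, H 6.00, O 2.00
Empirical formula: C7H6O2
Empirical-formula mass = 122.12 g/mol; 244 ÷ 122.12 ≈ 2, so the molecular formula is C14H12O4.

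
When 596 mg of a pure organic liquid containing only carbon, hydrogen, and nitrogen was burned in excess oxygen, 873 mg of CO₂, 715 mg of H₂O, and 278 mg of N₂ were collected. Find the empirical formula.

mol C = 0.873 g CO₂ ÷ 44.009 g/mol = 0.01984 mol
mol H = 2 × 0.715 g H₂O ÷ 18.015 g/mol = 0.07938 mol
mol N = 2 × 0.278 g N₂ ÷ 28.014 g/mol = 0.01985 mol
Divide by the smallest (0.01984 mol): C 1.000, H 4.002, N 1.001

CH4N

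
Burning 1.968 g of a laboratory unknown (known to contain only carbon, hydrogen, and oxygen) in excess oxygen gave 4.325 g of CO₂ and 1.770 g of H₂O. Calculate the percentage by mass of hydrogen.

mol C = 4.325 g CO₂ ÷ 44.009 g/mol = 0.098275 mol
mol H = 2 × 1.770 g H₂O ÷ 18.015 g/mol = 0.19650 mol
mass O = 1.968 − (1.1804 + 0.19807) = 0.58954 g → mol O = 0.58954 ÷ 15.999 = 0.036849 mol
mass % H = 0.19807 g ÷ 1.968 g × 100%

10.06%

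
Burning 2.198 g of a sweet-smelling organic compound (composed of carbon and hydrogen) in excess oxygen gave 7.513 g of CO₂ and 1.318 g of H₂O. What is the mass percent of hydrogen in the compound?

mol C = 7.513 g CO₂ ÷ 44.009 g/mol = 0.17072 mol
mol H = 2 × 1.318 g H₂O ÷ 18.015 g/mol = 0.14632 mol
mass % H = 0.14749 g ÷ 2.198 g × 100%

6.71%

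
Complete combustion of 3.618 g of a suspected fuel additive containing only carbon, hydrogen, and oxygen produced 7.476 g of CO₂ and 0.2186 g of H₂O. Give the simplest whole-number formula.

C7HO4

mol C = 7.476 g CO₂ ÷ 44.009 g/mol = 0.16987 mol
mol H = 2 × 0.2186 g H₂O ÷ 18.015 g/mol = 0.024269 mol
mass O = 3.618 − (2.0404 + 0.024463) = 1.5532 g → mol O = 1.5532 ÷ 15.999 = 0.097080 mol
Divide by the smallest (0.024269 mol): C 7.000, H 1.000, O 4.000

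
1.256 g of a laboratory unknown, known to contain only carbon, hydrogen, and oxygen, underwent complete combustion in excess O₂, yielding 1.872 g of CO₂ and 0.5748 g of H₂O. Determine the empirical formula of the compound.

mol C = 1.872 g CO₂ ÷ 44.009 g/mol = 0.042537 mol
mol H = 2 × 0.5748 g H₂O ÷ 18.015 g/mol = 0.063813 mol
mass O = 1.256 − (0.51091 + 0.064324) = 0.68077 g → mol O = 0.68077 ÷ 15.999 = 0.042551 mol
Divide by the smallest (0.042537 mol): C 1.000, H 1.500, O 1.000
Multiplying each by 2 gives whole numbers: C 2.00, H 3.00, O 2.00

C2H3O2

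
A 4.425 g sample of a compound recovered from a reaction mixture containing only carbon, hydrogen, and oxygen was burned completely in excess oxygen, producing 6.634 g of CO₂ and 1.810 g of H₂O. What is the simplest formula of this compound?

mol C = 6.634 g CO₂ ÷ 44.009 g/mol = 0.15074 mol
mol H = 2 × 1.810 g H₂O ÷ 18.015 g/mol = 0.20094 mol
mass O = 4.425 − (1.8106 + 0.20255) = 2.4119 g → mol O = 2.4119 ÷ 15.999 = 0.15075 mol
Divide by the smallest (0.15074 mol): C 1.000, H 1.333, O 1.000
Multiplying each by 3 gives whole numbers: C 3.00, H 4.00, O 3.00

C3H4O3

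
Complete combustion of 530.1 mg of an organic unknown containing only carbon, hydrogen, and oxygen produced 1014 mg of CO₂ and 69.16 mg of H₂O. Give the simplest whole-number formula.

mol C = 1.014 g CO₂ ÷ 44.009 g/mol = 0.023041 mol
mol H = 2 × 0.06916 g H₂O ÷ 18.015 g/mol = 0.0076780 mol
mass O = 0.5301 − (0.27674 + 0.0077395) = 0.24562 g → mol O = 0.24562 ÷ 15.999 = 0.015352 mol
Divide by the smallest (0.0076780 mol): C 3.001, H 1.000, O 1.999

C3HO2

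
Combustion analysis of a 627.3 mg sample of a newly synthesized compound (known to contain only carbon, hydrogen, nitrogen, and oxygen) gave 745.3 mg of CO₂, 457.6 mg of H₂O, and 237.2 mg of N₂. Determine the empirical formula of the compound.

mol C = 0.7453 g CO₂ ÷ 44.009 g/mol = 0.016935 mol
mol H = 2 × 0.4576 g H₂O ÷ 18.015 g/mol = 0.050802 mol
mol N = 2 × 0.2372 g N₂ ÷ 28.014 g/mol = 0.016934 mol
mass O = 0.6273 − (0.20341 + 0.051209 + 0.23720) = 0.13548 g → mol O = 0.13548 ÷ 15.999 = 0.0084682 mol
Divide by the smallest (0.0084682 mol): C 2.000, H 5.999, N 2.000, O 1.000

C2H6N2O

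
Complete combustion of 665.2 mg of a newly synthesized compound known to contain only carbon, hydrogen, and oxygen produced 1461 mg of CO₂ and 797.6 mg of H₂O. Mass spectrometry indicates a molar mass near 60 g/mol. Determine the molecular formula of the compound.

C3H8O

mol C = 1.461 g CO₂ ÷ 44.009 g/mol = 0.033198 mol
mol H = 2 × 0.7976 g H₂O ÷ 18.015 g/mol = 0.088548 mol
mass O = 0.6652 − (0.39874 + 0.089257) = 0.17720 g → mol O = 0.17720 ÷ 15.999 = 0.011076 mol
Divide by the smallest (0.011076 mol): C 2.997, H 7.995, O 1.000
Empirical formula: C3H8O
Empirical-formula mass = 60.10 g/mol; 60 ÷ 60.10 ≈ 1, so the molecular formula is C3H8O.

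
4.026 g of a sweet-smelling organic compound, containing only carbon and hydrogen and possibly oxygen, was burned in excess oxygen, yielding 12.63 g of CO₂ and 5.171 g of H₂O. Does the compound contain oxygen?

mol C = 12.63 g CO₂ ÷ 44.009 g/mol = 0.28699 mol
mol H = 2 × 5.171 g H₂O ÷ 18.015 g/mol = 0.57408 mol
C and H together account for 4.0257 g — essentially the entire 4.026 g sample — so the compound contains no oxygen.

no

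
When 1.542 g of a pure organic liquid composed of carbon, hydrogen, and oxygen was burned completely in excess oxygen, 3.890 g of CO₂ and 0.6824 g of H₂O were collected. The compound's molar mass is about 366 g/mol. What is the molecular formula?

C21H18O6

mol C = 3.890 g CO₂ ÷ 44.009 g/mol = 0.088391 mol
mol H = 2 × 0.6824 g H₂O ÷ 18.015 g/mol = 0.075759 mol
mass O = 1.542 − (1.0617 + 0.076365) = 0.40397 g → mol O = 0.40397 ÷ 15.999 = 0.025250 mol
Divide by the smallest (0.025250 mol): C 3.501, H 3.000, O 1.000
Multiplying each by 2 gives whole numbers: C 7.00, H 6.00, O 2.00
Empirical formula: C7H6O2
Empirical-formula mass = 122.12 g/mol; 366 ÷ 122.12 ≈ 3, so the molecular formula is C21H18O6.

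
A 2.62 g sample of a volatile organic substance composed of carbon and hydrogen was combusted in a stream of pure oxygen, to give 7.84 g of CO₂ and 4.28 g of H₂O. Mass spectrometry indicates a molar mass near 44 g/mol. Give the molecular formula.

mol C = 7.84 g CO₂ ÷ 44.009 g/mol = 0.1781 mol
mol H = 2 × 4.28 g H₂O ÷ 18.015 g/mol = 0.4752 mol
Divide by the smallest (0.1781 mol): C 1.000, H 2.667
Multiplying each by 3 gives whole numbers: C 3.00, H 8.00
Empirical formula: C3H8
Empirical-formula mass = 44.10 g/mol; 44 ÷ 44.10 ≈ 1, so the molecular formula is C3H8.

C3H8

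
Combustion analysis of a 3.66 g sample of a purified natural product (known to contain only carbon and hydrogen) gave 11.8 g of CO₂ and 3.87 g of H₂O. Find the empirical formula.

C5H8

mol C = 11.8 g CO₂ ÷ 44.009 g/mol = 0.2681 mol
mol H = 2 × 3.87 g H₂O ÷ 18.015 g/mol = 0.4296 mol
Divide by the smallest (0.2681 mol): C 1.000, H 1.602
Multiplying each by 5 gives whole numbers: C 5.00, H 8.01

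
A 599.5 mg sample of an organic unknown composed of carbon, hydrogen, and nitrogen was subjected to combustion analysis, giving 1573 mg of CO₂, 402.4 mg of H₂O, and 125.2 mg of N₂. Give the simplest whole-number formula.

C4H5N

mol C = 1.573 g CO₂ ÷ 44.009 g/mol = 0.035743 mol
mol H = 2 × 0.4024 g H₂O ÷ 18.015 g/mol = 0.044674 mol
mol N = 2 × 0.1252 g N₂ ÷ 28.014 g/mol = 0.0089384 mol
Divide by the smallest (0.0089384 mol): C 3.999, H 4.998, N 1.000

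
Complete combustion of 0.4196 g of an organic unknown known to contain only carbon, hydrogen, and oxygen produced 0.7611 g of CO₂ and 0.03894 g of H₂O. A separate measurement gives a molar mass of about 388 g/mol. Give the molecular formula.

C16H4O12

mol C = 0.7611 g CO₂ ÷ 44.009 g/mol = 0.017294 mol
mol H = 2 × 0.03894 g H₂O ÷ 18.015 g/mol = 0.0043231 mol
mass O = 0.4196 − (0.20772 + 0.0043576) = 0.20752 g → mol O = 0.20752 ÷ 15.999 = 0.012971 mol
Divide by the smallest (0.0043231 mol): C 4.000, H 1.000, O 3.000
Empirical formula: C4HO3
Empirical-formula mass = 97.05 g/mol; 388 ÷ 97.05 ≈ 4, so the molecular formula is C16H4O12.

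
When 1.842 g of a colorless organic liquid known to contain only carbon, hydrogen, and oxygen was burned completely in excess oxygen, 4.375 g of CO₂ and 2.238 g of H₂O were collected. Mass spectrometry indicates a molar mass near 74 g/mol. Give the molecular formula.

C4H10O

mol C = 4.375 g CO₂ ÷ 44.009 g/mol = 0.099411 mol
mol H = 2 × 2.238 g H₂O ÷ 18.015 g/mol = 0.24846 mol
mass O = 1.842 − (1.1940 + 0.25045) = 0.39752 g → mol O = 0.39752 ÷ 15.999 = 0.024847 mol
Divide by the smallest (0.024847 mol): C 4.001, H 10.000, O 1.000
Empirical formula: C4H10O
Empirical-formula mass = 74.12 g/mol; 74 ÷ 74.12 ≈ 1, so the molecular formula is C4H10O.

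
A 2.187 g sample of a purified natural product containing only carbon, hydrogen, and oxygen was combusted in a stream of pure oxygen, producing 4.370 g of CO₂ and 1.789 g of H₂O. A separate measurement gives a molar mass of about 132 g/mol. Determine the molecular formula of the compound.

C6H12O3

mol C = 4.370 g CO₂ ÷ 44.009 g/mol = 0.099298 mol
mol H = 2 × 1.789 g H₂O ÷ 18.015 g/mol = 0.19861 mol
mass O = 2.187 − (1.1927 + 0.20020) = 0.79413 g → mol O = 0.79413 ÷ 15.999 = 0.049636 mol
Divide by the smallest (0.049636 mol): C 2.001, H 4.001, O 1.000
Empirical formula: C2H4O
Empirical-formula mass = 44.05 g/mol; 132 ÷ 44.05 ≈ 3, so the molecular formula is C6H12O3.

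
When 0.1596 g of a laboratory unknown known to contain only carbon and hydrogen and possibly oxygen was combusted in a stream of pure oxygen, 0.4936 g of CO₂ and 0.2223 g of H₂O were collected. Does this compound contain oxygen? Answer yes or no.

mol C = 0.4936 g CO₂ ÷ 44.009 g/mol = 0.011216 mol
mol H = 2 × 0.2223 g H₂O ÷ 18.015 g/mol = 0.024679 mol
C and H together account for 0.15959 g — essentially the entire 0.1596 g sample — so the compound contains no oxygen.

no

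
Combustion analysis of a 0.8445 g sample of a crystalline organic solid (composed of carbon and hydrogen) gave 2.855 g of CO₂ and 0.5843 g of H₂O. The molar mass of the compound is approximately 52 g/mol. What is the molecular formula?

C4H4

mol C = 2.855 g CO₂ ÷ 44.009 g/mol = 0.064873 mol
mol H = 2 × 0.5843 g H₂O ÷ 18.015 g/mol = 0.064868 mol
Divide by the smallest (0.064868 mol): C 1.000, H 1.000
Empirical formula: CH
Empirical-formula mass = 13.02 g/mol; 52 ÷ 13.02 ≈ 4, so the molecular formula is C4H4.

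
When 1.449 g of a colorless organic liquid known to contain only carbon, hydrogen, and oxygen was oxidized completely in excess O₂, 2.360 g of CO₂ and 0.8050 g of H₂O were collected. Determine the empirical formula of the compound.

mol C = 2.360 g CO₂ ÷ 44.009 g/mol = 0.053625 mol
mol H = 2 × 0.8050 g H₂O ÷ 18.015 g/mol = 0.089370 mol
mass O = 1.449 − (0.64409 + 0.090085) = 0.71482 g → mol O = 0.71482 ÷ 15.999 = 0.044679 mol
Divide by the smallest (0.044679 mol): C 1.200, H 2.000, O 1.000
Multiplying each by 5 gives whole numbers: C 6.00, H 10.00, O 5.00

C6H10O5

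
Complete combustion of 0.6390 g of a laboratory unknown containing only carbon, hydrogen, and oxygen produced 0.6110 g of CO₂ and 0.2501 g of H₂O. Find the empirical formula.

CH2O2

mol C = 0.6110 g CO₂ ÷ 44.009 g/mol = 0.013884 mol
mol H = 2 × 0.2501 g H₂O ÷ 18.015 g/mol = 0.027766 mol
mass O = 0.6390 − (0.16676 + 0.027988) = 0.44426 g → mol O = 0.44426 ÷ 15.999 = 0.027768 mol
Divide by the smallest (0.013884 mol): C 1.000, H 2.000, O 2.000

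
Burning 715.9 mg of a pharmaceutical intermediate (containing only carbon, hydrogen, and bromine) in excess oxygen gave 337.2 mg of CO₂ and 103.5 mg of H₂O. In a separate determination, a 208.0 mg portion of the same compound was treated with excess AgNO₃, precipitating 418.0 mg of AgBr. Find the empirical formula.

mol C = 0.3372 g CO₂ ÷ 44.009 g/mol = 0.0076621 mol
mol H = 2 × 0.1035 g H₂O ÷ 18.015 g/mol = 0.011490 mol
From the AgBr data: mol Br per gram of compound = (0.4180 ÷ 187.772) ÷ 0.2080 = 0.010702 mol/g, so in the 0.7159 g combustion sample mol Br = 0.0076619 mol
Divide by the smallest (0.0076619 mol): C 1.000, H 1.500, Br 1.000
Multiplying each by 2 gives whole numbers: C 2.00, H 3.00, Br 2.00

C2H3Br2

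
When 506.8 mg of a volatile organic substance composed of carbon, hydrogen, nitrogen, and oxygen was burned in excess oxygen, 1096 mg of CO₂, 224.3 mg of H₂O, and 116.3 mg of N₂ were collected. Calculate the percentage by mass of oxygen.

mol C = 1.096 g CO₂ ÷ 44.009 g/mol = 0.024904 mol
mol H = 2 × 0.2243 g H₂O ÷ 18.015 g/mol = 0.024901 mol
mol N = 2 × 0.1163 g N₂ ÷ 28.014 g/mol = 0.0083030 mol
mass O = 0.5068 − (0.29912 + 0.025101 + 0.11630) = 0.066277 g → mol O = 0.066277 ÷ 15.999 = 0.0041426 mol
mass % O = 0.066277 g ÷ 0.5068 g × 100%

13.08%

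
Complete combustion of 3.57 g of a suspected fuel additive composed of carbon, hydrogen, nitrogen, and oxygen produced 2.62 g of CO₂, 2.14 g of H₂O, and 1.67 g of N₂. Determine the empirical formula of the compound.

mol C = 2.62 g CO₂ ÷ 44.009 g/mol = 0.05953 mol
mol H = 2 × 2.14 g H₂O ÷ 18.015 g/mol = 0.2376 mol
mol N = 2 × 1.67 g N₂ ÷ 28.014 g/mol = 0.1192 mol
mass O = 3.57 − (0.7151 + 0.2395 + 1.670) = 0.9455 g → mol O = 0.9455 ÷ 15.999 = 0.05910 mol
Divide by the smallest (0.05910 mol): C 1.007, H 4.020, N 2.018, O 1.000

CH4N2O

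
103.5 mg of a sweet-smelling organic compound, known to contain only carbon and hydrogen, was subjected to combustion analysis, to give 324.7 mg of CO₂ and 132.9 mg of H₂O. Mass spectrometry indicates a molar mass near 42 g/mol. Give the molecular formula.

C3H6

mol C = 0.3247 g CO₂ ÷ 44.009 g/mol = 0.0073780 mol
mol H = 2 × 0.1329 g H₂O ÷ 18.015 g/mol = 0.014754 mol
Divide by the smallest (0.0073780 mol): C 1.000, H 2.000
Empirical formula: CH2
Empirical-formula mass = 14.03 g/mol; 42 ÷ 14.03 ≈ 3, so the molecular formula is C3H6.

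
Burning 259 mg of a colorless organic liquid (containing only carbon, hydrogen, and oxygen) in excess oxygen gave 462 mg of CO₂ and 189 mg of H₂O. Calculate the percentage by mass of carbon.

mol C = 0.462 g CO₂ ÷ 44.009 g/mol = 0.01050 mol
mol H = 2 × 0.189 g H₂O ÷ 18.015 g/mol = 0.02098 mol
mass O = 0.259 − (0.1261 + 0.02115) = 0.1118 g → mol O = 0.1118 ÷ 15.999 = 0.006985 mol
mass % C = 0.1261 g ÷ 0.259 g × 100%

48.7%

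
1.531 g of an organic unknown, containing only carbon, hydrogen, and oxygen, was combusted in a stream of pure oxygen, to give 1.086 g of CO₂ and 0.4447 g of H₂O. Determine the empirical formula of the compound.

CH2O3

mol C = 1.086 g CO₂ ÷ 44.009 g/mol = 0.024677 mol
mol H = 2 × 0.4447 g H₂O ÷ 18.015 g/mol = 0.049370 mol
mass O = 1.531 − (0.29639 + 0.049765) = 1.1848 g → mol O = 1.1848 ÷ 15.999 = 0.074057 mol
Divide by the smallest (0.024677 mol): C 1.000, H 2.001, O 3.001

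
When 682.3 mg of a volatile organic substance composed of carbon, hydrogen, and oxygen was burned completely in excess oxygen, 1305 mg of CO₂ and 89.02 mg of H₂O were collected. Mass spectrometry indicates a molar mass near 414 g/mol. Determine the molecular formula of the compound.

mol C = 1.305 g CO₂ ÷ 44.009 g/mol = 0.029653 mol
mol H = 2 × 0.08902 g H₂O ÷ 18.015 g/mol = 0.0098829 mol
mass O = 0.6823 − (0.35616 + 0.0099619) = 0.31618 g → mol O = 0.31618 ÷ 15.999 = 0.019762 mol
Divide by the smallest (0.0098829 mol): C 3.000, H 1.000, O 2.000
Empirical formula: C3HO2
Empirical-formula mass = 69.04 g/mol; 414 ÷ 69.04 ≈ 6, so the molecular formula is C18H6O12.

C18H6O12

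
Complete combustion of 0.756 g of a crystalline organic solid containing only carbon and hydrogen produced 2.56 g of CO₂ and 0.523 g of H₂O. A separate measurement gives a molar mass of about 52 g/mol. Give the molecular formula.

C4H4

mol C = 2.56 g CO₂ ÷ 44.009 g/mol = 0.05817 mol
mol H = 2 × 0.523 g H₂O ÷ 18.015 g/mol = 0.05806 mol
Divide by the smallest (0.05806 mol): C 1.002, H 1.000
Empirical formula: CH
Empirical-formula mass = 13.02 g/mol; 52 ÷ 13.02 ≈ 4, so the molecular formula is C4H4.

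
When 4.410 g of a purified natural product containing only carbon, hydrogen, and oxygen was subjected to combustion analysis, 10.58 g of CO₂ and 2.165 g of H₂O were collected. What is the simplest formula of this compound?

C3H3O

mol C = 10.58 g CO₂ ÷ 44.009 g/mol = 0.24041 mol
mol H = 2 × 2.165 g H₂O ÷ 18.015 g/mol = 0.24036 mol
mass O = 4.410 − (2.8875 + 0.24228) = 1.2802 g → mol O = 1.2802 ÷ 15.999 = 0.080018 mol
Divide by the smallest (0.080018 mol): C 3.004, H 3.004, O 1.000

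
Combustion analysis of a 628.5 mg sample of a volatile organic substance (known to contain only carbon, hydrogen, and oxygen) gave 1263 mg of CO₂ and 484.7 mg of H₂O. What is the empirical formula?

mol C = 1.263 g CO₂ ÷ 44.009 g/mol = 0.028699 mol
mol H = 2 × 0.4847 g H₂O ÷ 18.015 g/mol = 0.053811 mol
mass O = 0.6285 − (0.34470 + 0.054241) = 0.22956 g → mol O = 0.22956 ÷ 15.999 = 0.014348 mol
Divide by the smallest (0.014348 mol): C 2.000, H 3.750, O 1.000
Multiplying each by 4 gives whole numbers: C 8.00, H 15.00, O 4.00

C8H15O4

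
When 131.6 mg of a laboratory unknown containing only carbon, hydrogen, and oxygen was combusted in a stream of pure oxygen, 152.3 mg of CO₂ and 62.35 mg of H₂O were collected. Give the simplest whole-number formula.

C2H4O3

mol C = 0.1523 g CO₂ ÷ 44.009 g/mol = 0.0034607 mol
mol H = 2 × 0.06235 g H₂O ÷ 18.015 g/mol = 0.0069220 mol
mass O = 0.1316 − (0.041566 + 0.0069774) = 0.083057 g → mol O = 0.083057 ÷ 15.999 = 0.0051914 mol
Divide by the smallest (0.0034607 mol): C 1.000, H 2.000, O 1.500
Multiplying each by 2 gives whole numbers: C 2.00, H 4.00, O 3.00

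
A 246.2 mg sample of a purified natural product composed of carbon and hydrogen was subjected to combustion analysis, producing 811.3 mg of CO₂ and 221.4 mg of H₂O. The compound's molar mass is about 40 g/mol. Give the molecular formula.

mol C = 0.8113 g CO₂ ÷ 44.009 g/mol = 0.018435 mol
mol H = 2 × 0.2214 g H₂O ÷ 18.015 g/mol = 0.024580 mol
Divide by the smallest (0.018435 mol): C 1.000, H 1.333
Multiplying each by 3 gives whole numbers: C 3.00, H 4.00
Empirical formula: C3H4
Empirical-formula mass = 40.06 g/mol; 40 ÷ 40.06 ≈ 1, so the molecular formula is C3H4.

C3H4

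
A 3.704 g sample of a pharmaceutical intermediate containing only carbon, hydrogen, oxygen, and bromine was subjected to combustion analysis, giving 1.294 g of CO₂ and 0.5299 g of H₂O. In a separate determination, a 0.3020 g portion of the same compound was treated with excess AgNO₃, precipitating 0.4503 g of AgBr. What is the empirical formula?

mol C = 1.294 g CO₂ ÷ 44.009 g/mol = 0.029403 mol
mol H = 2 × 0.5299 g H₂O ÷ 18.015 g/mol = 0.058829 mol
From the AgBr data: mol Br per gram of compound = (0.4503 ÷ 187.772) ÷ 0.3020 = 0.0079408 mol/g, so in the 3.704 g combustion sample mol Br = 0.029413 mol
mass O = 3.704 − (0.35316 + 0.059299 + 2.3502) = 0.94135 g → mol O = 0.94135 ÷ 15.999 = 0.058838 mol
Divide by the smallest (0.029403 mol): C 1.000, H 2.001, Br 1.000, O 2.001

CH2BrO2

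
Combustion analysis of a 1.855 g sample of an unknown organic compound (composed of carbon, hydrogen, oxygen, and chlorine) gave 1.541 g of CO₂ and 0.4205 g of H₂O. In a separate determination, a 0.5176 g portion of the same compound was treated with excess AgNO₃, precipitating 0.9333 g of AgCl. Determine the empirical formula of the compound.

C3H4Cl2O3

mol C = 1.541 g CO₂ ÷ 44.009 g/mol = 0.035016 mol
mol H = 2 × 0.4205 g H₂O ÷ 18.015 g/mol = 0.046683 mol
From the AgCl data: mol Cl per gram of compound = (0.9333 ÷ 143.318) ÷ 0.5176 = 0.012581 mol/g, so in the 1.855 g combustion sample mol Cl = 0.023338 mol
mass O = 1.855 − (0.42057 + 0.047057 + 0.82734) = 0.56003 g → mol O = 0.56003 ÷ 15.999 = 0.035004 mol
Divide by the smallest (0.023338 mol): C 1.500, H 2.000, Cl 1.000, O 1.500
Multiplying each by 2 gives whole numbers: C 3.00, H 4.00, Cl 2.00, O 3.00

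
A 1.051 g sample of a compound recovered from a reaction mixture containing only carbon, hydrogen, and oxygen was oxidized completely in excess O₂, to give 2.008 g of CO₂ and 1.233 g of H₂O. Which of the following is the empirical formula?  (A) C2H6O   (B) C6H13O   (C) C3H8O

mol C = 2.008 g CO₂ ÷ 44.009 g/mol = 0.045627 mol
mol H = 2 × 1.233 g H₂O ÷ 18.015 g/mol = 0.13689 mol
mass O = 1.051 − (0.54803 + 0.13798) = 0.36499 g → mol O = 0.36499 ÷ 15.999 = 0.022813 mol
Divide by the smallest (0.022813 mol): C 2.000, H 6.000, O 1.000

(A) C2H6O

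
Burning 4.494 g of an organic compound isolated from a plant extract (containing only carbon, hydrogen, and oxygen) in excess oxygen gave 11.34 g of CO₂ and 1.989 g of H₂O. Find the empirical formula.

mol C = 11.34 g CO₂ ÷ 44.009 g/mol = 0.25767 mol
mol H = 2 × 1.989 g H₂O ÷ 18.015 g/mol = 0.22082 mol
mass O = 4.494 − (3.0949 + 0.22258) = 1.1765 g → mol O = 1.1765 ÷ 15.999 = 0.073535 mol
Divide by the smallest (0.073535 mol): C 3.504, H 3.003, O 1.000
Multiplying each by 2 gives whole numbers: C 7.01, H 6.01, O 2.00

C7H6O2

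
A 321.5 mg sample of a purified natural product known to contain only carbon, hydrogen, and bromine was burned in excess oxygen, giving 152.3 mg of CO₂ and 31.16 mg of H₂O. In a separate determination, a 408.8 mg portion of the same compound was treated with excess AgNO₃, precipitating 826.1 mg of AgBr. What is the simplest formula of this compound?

mol C = 0.1523 g CO₂ ÷ 44.009 g/mol = 0.0034607 mol
mol H = 2 × 0.03116 g H₂O ÷ 18.015 g/mol = 0.0034593 mol
From the AgBr data: mol Br per gram of compound = (0.8261 ÷ 187.772) ÷ 0.4088 = 0.010762 mol/g, so in the 0.3215 g combustion sample mol Br = 0.0034600 mol
Divide by the smallest (0.0034593 mol): C 1.000, H 1.000, Br 1.000

CHBr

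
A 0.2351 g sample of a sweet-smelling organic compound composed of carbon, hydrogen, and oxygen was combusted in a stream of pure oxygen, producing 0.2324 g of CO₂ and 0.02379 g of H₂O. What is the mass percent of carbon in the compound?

mol C = 0.2324 g CO₂ ÷ 44.009 g/mol = 0.0052807 mol
mol H = 2 × 0.02379 g H₂O ÷ 18.015 g/mol = 0.0026411 mol
mass O = 0.2351 − (0.063427 + 0.0026623) = 0.16901 g → mol O = 0.16901 ÷ 15.999 = 0.010564 mol
mass % C = 0.063427 g ÷ 0.2351 g × 100%

26.98%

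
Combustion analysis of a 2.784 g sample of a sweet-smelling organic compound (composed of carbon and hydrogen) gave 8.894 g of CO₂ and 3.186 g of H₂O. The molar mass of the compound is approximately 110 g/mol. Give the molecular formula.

mol C = 8.894 g CO₂ ÷ 44.009 g/mol = 0.20210 mol
mol H = 2 × 3.186 g H₂O ÷ 18.015 g/mol = 0.35371 mol
Divide by the smallest (0.20210 mol): C 1.000, H 1.750
Multiplying each by 4 gives whole numbers: C 4.00, H 7.00
Empirical formula: C4H7
Empirical-formula mass = 55.10 g/mol; 110 ÷ 55.10 ≈ 2, so the molecular formula is C8H14.

C8H14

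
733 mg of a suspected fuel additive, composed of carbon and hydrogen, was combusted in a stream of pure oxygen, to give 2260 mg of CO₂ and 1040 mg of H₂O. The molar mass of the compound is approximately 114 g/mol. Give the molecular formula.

C8H18

mol C = 2.26 g CO₂ ÷ 44.009 g/mol = 0.05135 mol
mol H = 2 × 1.04 g H₂O ÷ 18.015 g/mol = 0.1155 mol
Divide by the smallest (0.05135 mol): C 1.000, H 2.248
Multiplying each by 4 gives whole numbers: C 4.00, H 8.99
Empirical formula: C4H9
Empirical-formula mass = 57.12 g/mol; 114 ÷ 57.12 ≈ 2, so the molecular formula is C8H18.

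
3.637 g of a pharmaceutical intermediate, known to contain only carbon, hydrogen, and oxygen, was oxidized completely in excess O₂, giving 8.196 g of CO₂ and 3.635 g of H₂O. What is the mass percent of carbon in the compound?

mol C = 8.196 g CO₂ ÷ 44.009 g/mol = 0.18623 mol
mol H = 2 × 3.635 g H₂O ÷ 18.015 g/mol = 0.40355 mol
mass O = 3.637 − (2.2369 + 0.40678) = 0.99335 g → mol O = 0.99335 ÷ 15.999 = 0.062089 mol
mass % C = 2.2369 g ÷ 3.637 g × 100%

61.50%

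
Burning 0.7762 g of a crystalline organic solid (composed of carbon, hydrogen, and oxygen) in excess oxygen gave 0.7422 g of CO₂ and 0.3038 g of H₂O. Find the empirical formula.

CH2O2

mol C = 0.7422 g CO₂ ÷ 44.009 g/mol = 0.016865 mol
mol H = 2 × 0.3038 g H₂O ÷ 18.015 g/mol = 0.033727 mol
mass O = 0.7762 − (0.20256 + 0.033997) = 0.53964 g → mol O = 0.53964 ÷ 15.999 = 0.033730 mol
Divide by the smallest (0.016865 mol): C 1.000, H 2.000, O 2.000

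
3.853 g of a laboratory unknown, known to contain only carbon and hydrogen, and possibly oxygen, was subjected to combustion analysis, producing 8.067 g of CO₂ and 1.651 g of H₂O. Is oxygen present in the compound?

mol C = 8.067 g CO₂ ÷ 44.009 g/mol = 0.18330 mol
mol H = 2 × 1.651 g H₂O ÷ 18.015 g/mol = 0.18329 mol
C and H account for only 2.3864 g of the 3.853 g sample; the remaining 1.4666 g must be oxygen.

yes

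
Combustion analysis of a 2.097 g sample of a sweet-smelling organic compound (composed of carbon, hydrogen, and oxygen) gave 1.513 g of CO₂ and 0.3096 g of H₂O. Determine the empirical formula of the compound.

CHO3

mol C = 1.513 g CO₂ ÷ 44.009 g/mol = 0.034379 mol
mol H = 2 × 0.3096 g H₂O ÷ 18.015 g/mol = 0.034371 mol
mass O = 2.097 − (0.41293 + 0.034646) = 1.6494 g → mol O = 1.6494 ÷ 15.999 = 0.10310 mol
Divide by the smallest (0.034371 mol): C 1.000, H 1.000, O 2.999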